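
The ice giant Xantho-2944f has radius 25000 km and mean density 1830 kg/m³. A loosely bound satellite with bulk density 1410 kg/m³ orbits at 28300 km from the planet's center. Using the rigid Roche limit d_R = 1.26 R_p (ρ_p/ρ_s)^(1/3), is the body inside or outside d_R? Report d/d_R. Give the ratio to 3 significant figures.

inside; d/d_R ≈ 0.824

d_R = 1.26 × (25000 km) × (1830/1410)^(1/3) = 34360 km
d/d_R = (28300) / (34360) = 0.824
Since d/d_R < 1, the body is inside the Roche limit.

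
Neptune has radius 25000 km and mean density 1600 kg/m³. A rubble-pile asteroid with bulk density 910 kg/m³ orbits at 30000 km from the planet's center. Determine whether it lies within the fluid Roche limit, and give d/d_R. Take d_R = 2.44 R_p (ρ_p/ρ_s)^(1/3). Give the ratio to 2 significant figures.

d_R = 2.44 × (25000 km) × (1600/910)^(1/3) = 73620 km
d/d_R = (30000) / (73620) = 0.41
Since d/d_R < 1, the body is inside the Roche limit.

inside; d/d_R ≈ 0.41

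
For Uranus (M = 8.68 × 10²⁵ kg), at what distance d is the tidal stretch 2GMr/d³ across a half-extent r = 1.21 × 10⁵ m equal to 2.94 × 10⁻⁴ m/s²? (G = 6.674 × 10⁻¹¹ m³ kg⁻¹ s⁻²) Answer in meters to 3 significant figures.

1.68 × 10⁸ m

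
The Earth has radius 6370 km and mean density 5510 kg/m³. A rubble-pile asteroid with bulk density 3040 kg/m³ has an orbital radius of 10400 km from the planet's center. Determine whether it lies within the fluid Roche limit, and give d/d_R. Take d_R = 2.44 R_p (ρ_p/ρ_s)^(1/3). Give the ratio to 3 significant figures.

inside; d/d_R ≈ 0.549

d_R = 2.44 × (6370 km) × (5510/3040)^(1/3) = 18950 km
d/d_R = (10400) / (18950) = 0.549
Since d/d_R < 1, the body is inside the Roche limit.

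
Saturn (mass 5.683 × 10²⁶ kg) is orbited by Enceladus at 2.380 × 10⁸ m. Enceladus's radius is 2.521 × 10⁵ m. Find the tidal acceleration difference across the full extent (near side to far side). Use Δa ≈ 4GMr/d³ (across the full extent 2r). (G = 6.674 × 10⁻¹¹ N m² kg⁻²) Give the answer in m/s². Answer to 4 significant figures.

a_tidal = 4GMr/d³
        = 4 × (6.674 × 10⁻¹¹) × (5.683 × 10²⁶) × (2.521 × 10⁵) / (2.380 × 10⁸)³
        = 2.837 × 10⁻³ m/s²

2.837 × 10⁻³ m/s²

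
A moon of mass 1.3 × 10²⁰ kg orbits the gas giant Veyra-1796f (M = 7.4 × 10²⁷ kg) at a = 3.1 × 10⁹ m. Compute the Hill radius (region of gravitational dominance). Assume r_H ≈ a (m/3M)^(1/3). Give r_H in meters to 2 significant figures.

r_H ≈ a (m/3M)^(1/3)
    = (3.1 × 10⁹) × (1.3 × 10²⁰ / (3 × 7.4 × 10²⁷))^(1/3)
    = 5.6 × 10⁶ m

5.6 × 10⁶ m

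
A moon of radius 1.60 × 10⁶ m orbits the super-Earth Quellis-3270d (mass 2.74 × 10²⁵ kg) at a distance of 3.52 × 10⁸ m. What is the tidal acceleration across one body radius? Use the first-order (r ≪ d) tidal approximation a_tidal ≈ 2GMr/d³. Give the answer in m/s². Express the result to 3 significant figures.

a_tidal = 2GMr/d³
        = 2 × (6.674 × 10⁻¹¹) × (2.74 × 10²⁵) × (1.60 × 10⁶) / (3.52 × 10⁸)³
        = 1.34 × 10⁻⁴ m/s²

1.34 × 10⁻⁴ m/s²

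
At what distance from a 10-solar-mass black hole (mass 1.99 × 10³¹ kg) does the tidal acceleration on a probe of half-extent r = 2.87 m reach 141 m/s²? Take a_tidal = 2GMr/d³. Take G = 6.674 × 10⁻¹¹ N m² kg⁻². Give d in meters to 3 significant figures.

3.78 × 10⁶ m

2GMr/d³ = a_tidal  ⇒  d = (2GMr / a_tidal)^(1/3)
d = (2 × 6.674×10⁻¹¹ × (1.99 × 10³¹) × (2.87) / (141))^(1/3)
  = 3.78 × 10⁶ m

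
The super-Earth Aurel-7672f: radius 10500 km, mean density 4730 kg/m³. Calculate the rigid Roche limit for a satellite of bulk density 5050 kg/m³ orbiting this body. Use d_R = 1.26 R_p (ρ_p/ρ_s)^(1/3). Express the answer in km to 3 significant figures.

d_R = 1.26 × 10500 km × (4730/5050)^(1/3)
    = 12900 km

12900 km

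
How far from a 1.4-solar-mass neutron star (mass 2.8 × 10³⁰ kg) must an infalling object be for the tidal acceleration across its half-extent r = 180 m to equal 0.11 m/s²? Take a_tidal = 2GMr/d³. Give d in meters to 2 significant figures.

8.5 × 10⁷ m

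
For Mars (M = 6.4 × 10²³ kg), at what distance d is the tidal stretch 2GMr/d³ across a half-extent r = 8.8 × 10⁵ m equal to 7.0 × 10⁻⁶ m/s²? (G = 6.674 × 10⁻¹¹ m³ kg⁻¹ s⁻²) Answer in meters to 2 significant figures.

2.2 × 10⁸ m

2GMr/d³ = a_tidal  ⇒  d = (2GMr / a_tidal)^(1/3)
d = (2 × 6.674×10⁻¹¹ × (6.4 × 10²³) × (8.8 × 10⁵) / (7.0 × 10⁻⁶))^(1/3)
  = 2.2 × 10⁸ m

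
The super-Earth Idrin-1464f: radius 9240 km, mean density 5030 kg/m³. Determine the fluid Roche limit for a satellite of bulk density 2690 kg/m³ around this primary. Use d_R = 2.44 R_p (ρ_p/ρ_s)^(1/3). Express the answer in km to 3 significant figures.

27800 km

d_R = 2.44 × 9240 km × (5030/2690)^(1/3)
    = 27800 km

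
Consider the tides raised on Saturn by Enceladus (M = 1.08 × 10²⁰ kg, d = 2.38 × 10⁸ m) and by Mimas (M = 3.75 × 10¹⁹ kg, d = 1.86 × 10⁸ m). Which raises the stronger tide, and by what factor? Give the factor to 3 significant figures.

Enceladus, by a factor of ≈ 1.37

Tidal stretch scales as M/d³; compute that for each body.
Enceladus: (1.08 × 10²⁰) / (2.38 × 10⁸)³ = 8.011 × 10⁻⁶
Mimas: (3.75 × 10¹⁹) / (1.86 × 10⁸)³ = 5.828 × 10⁻⁶
Ratio (larger/smaller) = 1.37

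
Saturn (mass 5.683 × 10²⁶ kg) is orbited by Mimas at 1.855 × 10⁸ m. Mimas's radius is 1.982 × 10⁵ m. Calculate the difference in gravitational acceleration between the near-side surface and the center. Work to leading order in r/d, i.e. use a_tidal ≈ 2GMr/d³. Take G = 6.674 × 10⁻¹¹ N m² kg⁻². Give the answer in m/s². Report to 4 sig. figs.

2.355 × 10⁻³ m/s²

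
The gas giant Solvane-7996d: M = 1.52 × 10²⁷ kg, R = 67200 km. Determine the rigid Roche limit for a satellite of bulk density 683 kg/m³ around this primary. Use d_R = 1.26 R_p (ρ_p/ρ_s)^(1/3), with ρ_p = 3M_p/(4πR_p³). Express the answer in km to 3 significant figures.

1.02 × 10⁵ km

ρ_p = 3M_p/(4πR_p³) = 3 × (1.52 × 10²⁷) / (4π × (6.72 × 10⁷ m)³) = 1200 kg/m³
d_R = 1.26 × 67200 km × (1200/683)^(1/3)
    = 1.02 × 10⁵ km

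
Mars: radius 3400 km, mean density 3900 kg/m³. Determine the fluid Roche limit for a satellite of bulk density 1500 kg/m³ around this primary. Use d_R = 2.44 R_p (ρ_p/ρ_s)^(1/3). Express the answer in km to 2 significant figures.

d_R = 2.44 × 3400 km × (3900/1500)^(1/3)
    = 11000 km

11000 km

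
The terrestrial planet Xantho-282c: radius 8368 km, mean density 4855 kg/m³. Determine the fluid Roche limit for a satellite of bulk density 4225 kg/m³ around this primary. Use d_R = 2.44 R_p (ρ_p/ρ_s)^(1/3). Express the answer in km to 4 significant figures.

21390 km

d_R = 2.44 × 8368 km × (4855/4225)^(1/3)
    = 21390 km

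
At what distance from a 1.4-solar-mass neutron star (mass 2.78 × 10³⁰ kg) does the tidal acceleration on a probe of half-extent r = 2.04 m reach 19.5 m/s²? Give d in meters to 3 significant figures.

3.39 × 10⁶ m

2GMr/d³ = a_tidal  ⇒  d = (2GMr / a_tidal)^(1/3)
d = (2 × 6.674×10⁻¹¹ × (2.78 × 10³⁰) × (2.04) / (19.5))^(1/3)
  = 3.39 × 10⁶ m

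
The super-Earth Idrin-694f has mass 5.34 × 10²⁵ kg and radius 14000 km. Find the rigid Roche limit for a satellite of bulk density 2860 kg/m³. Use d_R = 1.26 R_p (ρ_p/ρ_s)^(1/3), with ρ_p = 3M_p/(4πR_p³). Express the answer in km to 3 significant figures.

20700 km

ρ_p = 3M_p/(4πR_p³) = 3 × (5.34 × 10²⁵) / (4π × (1.40 × 10⁷ m)³) = 4650 kg/m³
d_R = 1.26 × 14000 km × (4650/2860)^(1/3)
    = 20700 km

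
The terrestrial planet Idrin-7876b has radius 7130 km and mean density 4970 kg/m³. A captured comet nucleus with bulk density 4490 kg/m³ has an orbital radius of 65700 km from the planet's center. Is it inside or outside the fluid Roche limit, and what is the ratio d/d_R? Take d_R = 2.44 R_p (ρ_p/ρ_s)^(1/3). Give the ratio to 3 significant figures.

d_R = 2.44 × (7130 km) × (4970/4490)^(1/3) = 18000 km
d/d_R = (65700) / (18000) = 3.65
Since d/d_R > 1, the body is outside the Roche limit.

outside; d/d_R ≈ 3.65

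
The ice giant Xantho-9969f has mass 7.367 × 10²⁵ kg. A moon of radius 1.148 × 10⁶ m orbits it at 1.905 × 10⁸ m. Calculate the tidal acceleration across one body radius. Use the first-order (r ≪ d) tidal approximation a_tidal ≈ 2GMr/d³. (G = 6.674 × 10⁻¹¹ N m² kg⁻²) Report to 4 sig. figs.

a_tidal = 2GMr/d³
        = 2 × (6.674 × 10⁻¹¹) × (7.367 × 10²⁵) × (1.148 × 10⁶) / (1.905 × 10⁸)³
        = 1.633 × 10⁻³ m/s²

1.633 × 10⁻³ m/s²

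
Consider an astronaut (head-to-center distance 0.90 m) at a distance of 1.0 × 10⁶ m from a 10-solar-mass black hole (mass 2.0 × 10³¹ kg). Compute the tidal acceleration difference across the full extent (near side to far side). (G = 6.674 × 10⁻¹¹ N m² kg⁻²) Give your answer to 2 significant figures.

4.8 × 10³ m/s²

a_tidal = 4GMr/d³
        = 4 × (6.674 × 10⁻¹¹) × (2.0 × 10³¹) × (0.90) / (1.0 × 10⁶)³
        = 4.8 × 10³ m/s²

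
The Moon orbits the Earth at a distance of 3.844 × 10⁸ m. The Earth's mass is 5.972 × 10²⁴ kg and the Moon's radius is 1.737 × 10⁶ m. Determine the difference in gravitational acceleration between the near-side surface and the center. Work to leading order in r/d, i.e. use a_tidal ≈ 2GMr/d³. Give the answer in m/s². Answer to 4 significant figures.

2.438 × 10⁻⁵ m/s²

Δa = 2GMr/d³
   = 2 × (6.674 × 10⁻¹¹) × (5.972 × 10²⁴) × (1.737 × 10⁶) / (3.844 × 10⁸)³
   = 2.438 × 10⁻⁵ m/s²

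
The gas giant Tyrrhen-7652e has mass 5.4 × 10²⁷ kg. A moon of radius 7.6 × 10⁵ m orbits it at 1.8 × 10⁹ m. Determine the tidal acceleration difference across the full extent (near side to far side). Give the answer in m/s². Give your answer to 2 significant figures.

1.9 × 10⁻⁴ m/s²

a_tidal = 4GMr/d³
        = 4 × (6.674 × 10⁻¹¹) × (5.4 × 10²⁷) × (7.6 × 10⁵) / (1.8 × 10⁹)³
        = 1.9 × 10⁻⁴ m/s²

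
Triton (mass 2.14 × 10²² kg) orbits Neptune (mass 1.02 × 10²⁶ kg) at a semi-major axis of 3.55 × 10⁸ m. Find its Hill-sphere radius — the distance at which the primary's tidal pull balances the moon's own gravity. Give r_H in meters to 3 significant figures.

1.46 × 10⁷ m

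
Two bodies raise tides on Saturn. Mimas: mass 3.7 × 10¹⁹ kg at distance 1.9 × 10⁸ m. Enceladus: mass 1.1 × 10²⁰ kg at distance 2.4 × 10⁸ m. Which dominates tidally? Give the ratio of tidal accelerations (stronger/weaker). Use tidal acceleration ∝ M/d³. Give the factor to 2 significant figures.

Enceladus, by a factor of ≈ 1.5

Compare M/d³ for the two perturbers:
Mimas: (3.7 × 10¹⁹) / (1.9 × 10⁸)³ = 5.394 × 10⁻⁶
Enceladus: (1.1 × 10²⁰) / (2.4 × 10⁸)³ = 7.957 × 10⁻⁶
Ratio (larger/smaller) = 1.5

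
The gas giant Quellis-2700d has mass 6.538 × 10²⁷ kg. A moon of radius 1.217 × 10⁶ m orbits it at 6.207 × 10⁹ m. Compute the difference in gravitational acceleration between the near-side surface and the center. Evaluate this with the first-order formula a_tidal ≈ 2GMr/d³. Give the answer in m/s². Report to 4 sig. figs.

4.441 × 10⁻⁶ m/s²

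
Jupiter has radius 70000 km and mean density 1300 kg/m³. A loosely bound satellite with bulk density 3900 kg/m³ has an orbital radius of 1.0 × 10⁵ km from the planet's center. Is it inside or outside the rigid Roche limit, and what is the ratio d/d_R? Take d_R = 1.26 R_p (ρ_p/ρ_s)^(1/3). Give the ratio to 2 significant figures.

d_R = 1.26 × (70000 km) × (1300/3900)^(1/3) = 61150 km
d/d_R = (1.0 × 10⁵) / (61150) = 1.6
Since d/d_R > 1, the body is outside the Roche limit.

outside; d/d_R ≈ 1.6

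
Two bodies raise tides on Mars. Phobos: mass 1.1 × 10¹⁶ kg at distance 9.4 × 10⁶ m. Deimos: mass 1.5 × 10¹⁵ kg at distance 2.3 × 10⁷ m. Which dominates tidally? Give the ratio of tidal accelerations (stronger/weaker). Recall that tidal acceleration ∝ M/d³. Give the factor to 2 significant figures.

Compare M/d³ for the two perturbers:
Phobos: (1.1 × 10¹⁶) / (9.4 × 10⁶)³ = 1.324 × 10⁻⁵
Deimos: (1.5 × 10¹⁵) / (2.3 × 10⁷)³ = 1.233 × 10⁻⁷
Ratio (larger/smaller) = 110

Phobos, by a factor of ≈ 110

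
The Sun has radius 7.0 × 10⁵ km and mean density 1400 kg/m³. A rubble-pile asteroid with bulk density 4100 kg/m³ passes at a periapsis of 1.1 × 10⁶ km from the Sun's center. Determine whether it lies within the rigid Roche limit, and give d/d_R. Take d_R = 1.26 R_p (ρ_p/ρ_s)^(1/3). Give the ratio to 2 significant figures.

outside; d/d_R ≈ 1.8

d_R = 1.26 × (7.0 × 10⁵ km) × (1400/4100)^(1/3) = 6.165 × 10⁵ km
d/d_R = (1.1 × 10⁶) / (6.165 × 10⁵) = 1.8
Since d/d_R > 1, the body is outside the Roche limit.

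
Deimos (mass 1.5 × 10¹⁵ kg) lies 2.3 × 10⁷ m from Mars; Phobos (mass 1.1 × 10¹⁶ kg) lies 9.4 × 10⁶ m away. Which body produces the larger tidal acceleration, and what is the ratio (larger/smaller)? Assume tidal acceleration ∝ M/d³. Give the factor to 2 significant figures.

Tidal stretch scales as M/d³; compute that for each body.
Deimos: (1.5 × 10¹⁵) / (2.3 × 10⁷)³ = 1.233 × 10⁻⁷
Phobos: (1.1 × 10¹⁶) / (9.4 × 10⁶)³ = 1.324 × 10⁻⁵
Ratio (larger/smaller) = 110

Phobos, by a factor of ≈ 110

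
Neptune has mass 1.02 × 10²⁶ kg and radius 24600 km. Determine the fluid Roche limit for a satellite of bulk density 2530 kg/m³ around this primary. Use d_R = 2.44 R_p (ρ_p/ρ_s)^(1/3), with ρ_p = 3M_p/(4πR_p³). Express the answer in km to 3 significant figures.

51900 km

ρ_p = 3M_p/(4πR_p³) = 3 × (1.02 × 10²⁶) / (4π × (2.46 × 10⁷ m)³) = 1640 kg/m³
d_R = 2.44 × 24600 km × (1640/2530)^(1/3)
    = 51900 km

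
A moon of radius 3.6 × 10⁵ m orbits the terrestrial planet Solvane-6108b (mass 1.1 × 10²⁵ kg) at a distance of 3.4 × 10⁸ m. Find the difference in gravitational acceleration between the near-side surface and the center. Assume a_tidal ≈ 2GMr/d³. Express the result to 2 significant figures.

1.3 × 10⁻⁵ m/s²

Δa = 2GMr/d³
   = 2 × (6.674 × 10⁻¹¹) × (1.1 × 10²⁵) × (3.6 × 10⁵) / (3.4 × 10⁸)³
   = 1.3 × 10⁻⁵ m/s²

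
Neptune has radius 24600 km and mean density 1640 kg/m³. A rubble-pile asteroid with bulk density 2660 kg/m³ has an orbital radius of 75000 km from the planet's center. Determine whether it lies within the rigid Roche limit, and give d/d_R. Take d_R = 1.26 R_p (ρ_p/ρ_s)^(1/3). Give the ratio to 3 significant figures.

d_R = 1.26 × (24600 km) × (1640/2660)^(1/3) = 26380 km
d/d_R = (75000) / (26380) = 2.84
Since d/d_R > 1, the body is outside the Roche limit.

outside; d/d_R ≈ 2.84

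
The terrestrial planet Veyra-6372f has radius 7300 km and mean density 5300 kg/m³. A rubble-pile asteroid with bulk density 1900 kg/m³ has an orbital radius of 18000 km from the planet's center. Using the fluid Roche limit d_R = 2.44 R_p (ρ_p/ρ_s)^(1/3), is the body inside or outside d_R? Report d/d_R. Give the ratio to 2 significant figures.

inside; d/d_R ≈ 0.72

d_R = 2.44 × (7300 km) × (5300/1900)^(1/3) = 25070 km
d/d_R = (18000) / (25070) = 0.72
Since d/d_R < 1, the body is inside the Roche limit.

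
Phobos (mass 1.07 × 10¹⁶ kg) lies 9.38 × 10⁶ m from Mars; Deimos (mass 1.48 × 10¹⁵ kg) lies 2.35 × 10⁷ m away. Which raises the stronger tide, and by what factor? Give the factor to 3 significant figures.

Tidal acceleration ∝ M/d³, so compare M/d³ for each.
Phobos: (1.07 × 10¹⁶) / (9.38 × 10⁶)³ = 1.297 × 10⁻⁵
Deimos: (1.48 × 10¹⁵) / (2.35 × 10⁷)³ = 1.140 × 10⁻⁷
Ratio (larger/smaller) = 114

Phobos, by a factor of ≈ 114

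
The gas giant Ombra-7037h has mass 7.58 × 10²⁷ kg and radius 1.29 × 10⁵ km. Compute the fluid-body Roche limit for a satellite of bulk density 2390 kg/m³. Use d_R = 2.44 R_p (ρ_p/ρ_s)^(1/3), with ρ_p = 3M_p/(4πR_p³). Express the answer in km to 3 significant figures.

ρ_p = 3M_p/(4πR_p³) = 3 × (7.58 × 10²⁷) / (4π × (1.29 × 10⁸ m)³) = 843 kg/m³
d_R = 2.44 × 1.29 × 10⁵ km × (843/2390)^(1/3)
    = 2.22 × 10⁵ km

2.22 × 10⁵ km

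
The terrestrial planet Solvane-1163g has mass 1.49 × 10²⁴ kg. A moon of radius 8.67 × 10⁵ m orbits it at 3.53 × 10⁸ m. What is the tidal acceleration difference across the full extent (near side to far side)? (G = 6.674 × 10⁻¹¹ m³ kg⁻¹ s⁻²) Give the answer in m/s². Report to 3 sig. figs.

7.84 × 10⁻⁶ m/s²

Near-to-far spans 2r, so the tidal difference is twice the near-to-center value: 4GMr/d³.
a_tidal = 4GMr/d³
        = 4 × (6.674 × 10⁻¹¹) × (1.49 × 10²⁴) × (8.67 × 10⁵) / (3.53 × 10⁸)³
        = 7.84 × 10⁻⁶ m/s²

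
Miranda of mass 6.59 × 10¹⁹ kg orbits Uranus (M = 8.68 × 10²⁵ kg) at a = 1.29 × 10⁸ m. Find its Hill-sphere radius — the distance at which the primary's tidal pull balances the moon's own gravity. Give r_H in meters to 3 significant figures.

r_H ≈ a (m/3M)^(1/3)
    = (1.29 × 10⁸) × (6.59 × 10¹⁹ / (3 × 8.68 × 10²⁵))^(1/3)
    = 8.16 × 10⁵ m

8.16 × 10⁵ m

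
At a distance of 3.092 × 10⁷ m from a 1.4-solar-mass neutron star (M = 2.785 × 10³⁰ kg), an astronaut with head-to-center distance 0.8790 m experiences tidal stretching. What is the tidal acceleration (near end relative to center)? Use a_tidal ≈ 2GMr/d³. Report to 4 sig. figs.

a_tidal = 2GMr/d³
        = 2 × (6.674 × 10⁻¹¹) × (2.785 × 10³⁰) × (0.8790) / (3.092 × 10⁷)³
        = 1.105 × 10⁻² m/s²

1.105 × 10⁻² m/s²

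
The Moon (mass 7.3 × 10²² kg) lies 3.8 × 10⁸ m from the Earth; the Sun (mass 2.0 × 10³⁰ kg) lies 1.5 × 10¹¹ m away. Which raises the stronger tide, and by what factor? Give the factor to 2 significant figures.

The Moon, by a factor of ≈ 2.2

Compare M/d³ for the two perturbers:
The Moon: (7.3 × 10²²) / (3.8 × 10⁸)³ = 1.330 × 10⁻³
The Sun: (2.0 × 10³⁰) / (1.5 × 10¹¹)³ = 5.926 × 10⁻⁴
Ratio (larger/smaller) = 2.2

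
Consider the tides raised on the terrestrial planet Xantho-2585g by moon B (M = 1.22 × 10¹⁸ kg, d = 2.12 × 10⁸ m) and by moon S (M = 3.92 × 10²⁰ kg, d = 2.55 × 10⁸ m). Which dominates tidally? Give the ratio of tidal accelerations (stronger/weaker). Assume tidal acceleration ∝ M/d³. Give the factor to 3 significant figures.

Tidal stretch scales as M/d³; compute that for each body.
Moon B: (1.22 × 10¹⁸) / (2.12 × 10⁸)³ = 1.280 × 10⁻⁷
Moon S: (3.92 × 10²⁰) / (2.55 × 10⁸)³ = 2.364 × 10⁻⁵
Ratio (larger/smaller) = 185

Moon S, by a factor of ≈ 185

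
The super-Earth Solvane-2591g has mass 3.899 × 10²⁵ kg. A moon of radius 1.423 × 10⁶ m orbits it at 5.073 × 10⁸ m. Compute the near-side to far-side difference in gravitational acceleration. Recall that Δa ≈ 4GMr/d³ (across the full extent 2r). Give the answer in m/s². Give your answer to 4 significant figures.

1.135 × 10⁻⁴ m/s²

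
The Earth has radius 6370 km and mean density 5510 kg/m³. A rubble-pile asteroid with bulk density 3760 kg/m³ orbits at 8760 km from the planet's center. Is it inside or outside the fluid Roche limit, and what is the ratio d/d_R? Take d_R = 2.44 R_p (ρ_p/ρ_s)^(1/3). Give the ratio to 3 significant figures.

inside; d/d_R ≈ 0.496

d_R = 2.44 × (6370 km) × (5510/3760)^(1/3) = 17650 km
d/d_R = (8760) / (17650) = 0.496
Since d/d_R < 1, the body is inside the Roche limit.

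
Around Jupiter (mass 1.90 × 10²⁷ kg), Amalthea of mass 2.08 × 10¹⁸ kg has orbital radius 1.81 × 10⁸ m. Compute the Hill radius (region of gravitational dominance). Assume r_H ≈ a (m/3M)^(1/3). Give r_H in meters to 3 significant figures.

1.29 × 10⁵ m

r_H ≈ a (m/3M)^(1/3)
    = (1.81 × 10⁸) × (2.08 × 10¹⁸ / (3 × 1.90 × 10²⁷))^(1/3)
    = 1.29 × 10⁵ m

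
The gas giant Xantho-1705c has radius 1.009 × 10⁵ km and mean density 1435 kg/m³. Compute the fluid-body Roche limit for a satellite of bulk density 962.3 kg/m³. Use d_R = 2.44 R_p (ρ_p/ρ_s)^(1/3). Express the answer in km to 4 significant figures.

d_R = 2.44 × 1.009 × 10⁵ km × (1435/962.3)^(1/3)
    = 2.813 × 10⁵ km

2.813 × 10⁵ km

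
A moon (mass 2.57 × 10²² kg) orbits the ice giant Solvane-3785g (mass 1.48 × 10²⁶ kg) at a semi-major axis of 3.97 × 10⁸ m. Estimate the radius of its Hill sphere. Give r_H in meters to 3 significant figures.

1.54 × 10⁷ m

r_H ≈ a (m/3M)^(1/3)
    = (3.97 × 10⁸) × (2.57 × 10²² / (3 × 1.48 × 10²⁶))^(1/3)
    = 1.54 × 10⁷ m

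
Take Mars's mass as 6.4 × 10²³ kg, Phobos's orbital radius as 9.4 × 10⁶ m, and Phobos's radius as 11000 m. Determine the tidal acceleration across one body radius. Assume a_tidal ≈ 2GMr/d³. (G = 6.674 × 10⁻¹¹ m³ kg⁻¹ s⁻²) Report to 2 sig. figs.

1.1 × 10⁻³ m/s²

The tidal stretch is the gradient of GM/d² times the body's extent r, hence the 1/d³ dependence.
Δa = 2GMr/d³
   = 2 × (6.674 × 10⁻¹¹) × (6.4 × 10²³) × (11000) / (9.4 × 10⁶)³
   = 1.1 × 10⁻³ m/s²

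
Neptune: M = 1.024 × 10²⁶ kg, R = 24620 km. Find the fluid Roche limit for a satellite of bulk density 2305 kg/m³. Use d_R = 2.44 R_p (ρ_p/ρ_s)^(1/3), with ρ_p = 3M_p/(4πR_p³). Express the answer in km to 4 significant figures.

53610 km

ρ_p = 3M_p/(4πR_p³) = 3 × (1.024 × 10²⁶) / (4π × (2.462 × 10⁷ m)³) = 1638 kg/m³
d_R = 2.44 × 24620 km × (1638/2305)^(1/3)
    = 53610 km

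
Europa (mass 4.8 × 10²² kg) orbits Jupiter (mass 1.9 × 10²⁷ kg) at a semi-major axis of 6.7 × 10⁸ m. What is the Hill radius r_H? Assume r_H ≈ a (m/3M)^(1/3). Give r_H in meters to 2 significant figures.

1.4 × 10⁷ m

r_H ≈ a (m/3M)^(1/3)
    = (6.7 × 10⁸) × (4.8 × 10²² / (3 × 1.9 × 10²⁷))^(1/3)
    = 1.4 × 10⁷ m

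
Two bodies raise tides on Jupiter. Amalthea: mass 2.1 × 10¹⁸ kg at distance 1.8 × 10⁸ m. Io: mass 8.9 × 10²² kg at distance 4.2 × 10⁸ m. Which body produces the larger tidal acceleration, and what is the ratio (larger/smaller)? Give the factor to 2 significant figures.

Io, by a factor of ≈ 3300

Tidal acceleration ∝ M/d³, so compare M/d³ for each.
Amalthea: (2.1 × 10¹⁸) / (1.8 × 10⁸)³ = 3.601 × 10⁻⁷
Io: (8.9 × 10²²) / (4.2 × 10⁸)³ = 1.201 × 10⁻³
Ratio (larger/smaller) = 3300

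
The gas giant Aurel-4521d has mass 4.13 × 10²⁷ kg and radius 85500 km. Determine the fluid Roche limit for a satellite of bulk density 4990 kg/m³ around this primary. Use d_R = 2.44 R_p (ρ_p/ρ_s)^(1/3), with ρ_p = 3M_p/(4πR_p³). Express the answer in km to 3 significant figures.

ρ_p = 3M_p/(4πR_p³) = 3 × (4.13 × 10²⁷) / (4π × (8.55 × 10⁷ m)³) = 1580 kg/m³
d_R = 2.44 × 85500 km × (1580/4990)^(1/3)
    = 1.42 × 10⁵ km

1.42 × 10⁵ km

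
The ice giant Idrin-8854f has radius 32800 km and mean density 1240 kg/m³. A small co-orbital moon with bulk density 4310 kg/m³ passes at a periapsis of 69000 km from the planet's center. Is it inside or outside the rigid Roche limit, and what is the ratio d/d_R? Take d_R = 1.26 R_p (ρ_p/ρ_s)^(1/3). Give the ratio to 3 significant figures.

outside; d/d_R ≈ 2.53

d_R = 1.26 × (32800 km) × (1240/4310)^(1/3) = 27280 km
d/d_R = (69000) / (27280) = 2.53
Since d/d_R > 1, the body is outside the Roche limit.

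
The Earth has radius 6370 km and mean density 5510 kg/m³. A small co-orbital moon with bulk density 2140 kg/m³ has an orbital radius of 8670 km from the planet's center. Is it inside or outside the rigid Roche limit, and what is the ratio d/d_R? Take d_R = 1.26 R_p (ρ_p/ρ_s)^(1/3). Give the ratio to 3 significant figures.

inside; d/d_R ≈ 0.788

d_R = 1.26 × (6370 km) × (5510/2140)^(1/3) = 11000 km
d/d_R = (8670) / (11000) = 0.788
Since d/d_R < 1, the body is inside the Roche limit.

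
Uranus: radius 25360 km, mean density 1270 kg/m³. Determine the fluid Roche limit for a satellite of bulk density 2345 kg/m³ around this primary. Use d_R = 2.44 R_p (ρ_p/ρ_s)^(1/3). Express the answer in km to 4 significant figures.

50440 km

d_R = 2.44 × 25360 km × (1270/2345)^(1/3)
    = 50440 km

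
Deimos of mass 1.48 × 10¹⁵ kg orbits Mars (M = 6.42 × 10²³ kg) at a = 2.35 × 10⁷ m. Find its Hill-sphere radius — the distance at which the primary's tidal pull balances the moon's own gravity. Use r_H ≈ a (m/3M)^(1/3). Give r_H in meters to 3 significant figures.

r_H ≈ a (m/3M)^(1/3)
    = (2.35 × 10⁷) × (1.48 × 10¹⁵ / (3 × 6.42 × 10²³))^(1/3)
    = 2.15 × 10⁴ m

2.15 × 10⁴ m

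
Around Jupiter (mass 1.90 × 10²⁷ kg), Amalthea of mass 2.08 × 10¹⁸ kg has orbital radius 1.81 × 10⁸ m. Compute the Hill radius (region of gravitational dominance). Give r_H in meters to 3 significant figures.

1.29 × 10⁵ m

r_H ≈ a (m/3M)^(1/3)
    = (1.81 × 10⁸) × (2.08 × 10¹⁸ / (3 × 1.90 × 10²⁷))^(1/3)
    = 1.29 × 10⁵ m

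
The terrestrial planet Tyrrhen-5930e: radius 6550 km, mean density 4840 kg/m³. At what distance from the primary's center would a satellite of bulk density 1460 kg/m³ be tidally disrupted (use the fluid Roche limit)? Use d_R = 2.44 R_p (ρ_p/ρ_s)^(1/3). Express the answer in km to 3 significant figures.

23800 km

d_R = 2.44 × 6550 km × (4840/1460)^(1/3)
    = 23800 km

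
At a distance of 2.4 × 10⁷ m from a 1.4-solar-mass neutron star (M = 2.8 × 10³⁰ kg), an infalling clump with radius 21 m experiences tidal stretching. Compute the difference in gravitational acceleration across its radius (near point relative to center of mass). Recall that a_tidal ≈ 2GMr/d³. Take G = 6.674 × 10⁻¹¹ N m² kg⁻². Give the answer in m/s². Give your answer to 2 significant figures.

Δg = 2GMr/d³
   = 2 × (6.674 × 10⁻¹¹) × (2.8 × 10³⁰) × (21) / (2.4 × 10⁷)³
   = 5.7 × 10⁻¹ m/s²

5.7 × 10⁻¹ m/s²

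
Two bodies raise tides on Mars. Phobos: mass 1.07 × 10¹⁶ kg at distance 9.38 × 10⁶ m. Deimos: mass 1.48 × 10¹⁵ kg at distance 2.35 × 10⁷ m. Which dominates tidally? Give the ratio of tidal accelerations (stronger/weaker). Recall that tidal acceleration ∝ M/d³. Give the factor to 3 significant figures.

Tidal stretch scales as M/d³; compute that for each body.
Phobos: (1.07 × 10¹⁶) / (9.38 × 10⁶)³ = 1.297 × 10⁻⁵
Deimos: (1.48 × 10¹⁵) / (2.35 × 10⁷)³ = 1.140 × 10⁻⁷
Ratio (larger/smaller) = 114

Phobos, by a factor of ≈ 114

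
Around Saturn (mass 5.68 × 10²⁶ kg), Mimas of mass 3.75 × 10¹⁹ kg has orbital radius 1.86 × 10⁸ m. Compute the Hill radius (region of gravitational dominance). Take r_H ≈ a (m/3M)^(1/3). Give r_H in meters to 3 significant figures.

r_H ≈ a (m/3M)^(1/3)
    = (1.86 × 10⁸) × (3.75 × 10¹⁹ / (3 × 5.68 × 10²⁶))^(1/3)
    = 5.21 × 10⁵ m

5.21 × 10⁵ m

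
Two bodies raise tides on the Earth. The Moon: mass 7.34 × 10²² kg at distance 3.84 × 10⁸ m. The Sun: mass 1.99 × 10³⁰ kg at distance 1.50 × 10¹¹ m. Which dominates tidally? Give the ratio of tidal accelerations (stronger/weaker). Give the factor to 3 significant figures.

Compare M/d³ for the two perturbers:
The Moon: (7.34 × 10²²) / (3.84 × 10⁸)³ = 1.296 × 10⁻³
The Sun: (1.99 × 10³⁰) / (1.50 × 10¹¹)³ = 5.896 × 10⁻⁴
Ratio (larger/smaller) = 2.20

The Moon, by a factor of ≈ 2.20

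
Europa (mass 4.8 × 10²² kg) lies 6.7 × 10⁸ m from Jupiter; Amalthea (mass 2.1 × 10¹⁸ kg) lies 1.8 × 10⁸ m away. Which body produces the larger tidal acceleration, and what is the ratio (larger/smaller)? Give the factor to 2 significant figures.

Compare M/d³ for the two perturbers:
Europa: (4.8 × 10²²) / (6.7 × 10⁸)³ = 1.596 × 10⁻⁴
Amalthea: (2.1 × 10¹⁸) / (1.8 × 10⁸)³ = 3.601 × 10⁻⁷
Ratio (larger/smaller) = 440

Europa, by a factor of ≈ 440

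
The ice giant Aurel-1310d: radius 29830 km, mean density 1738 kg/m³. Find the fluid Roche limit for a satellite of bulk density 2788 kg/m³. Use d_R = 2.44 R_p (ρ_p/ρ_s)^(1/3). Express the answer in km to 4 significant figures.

62180 km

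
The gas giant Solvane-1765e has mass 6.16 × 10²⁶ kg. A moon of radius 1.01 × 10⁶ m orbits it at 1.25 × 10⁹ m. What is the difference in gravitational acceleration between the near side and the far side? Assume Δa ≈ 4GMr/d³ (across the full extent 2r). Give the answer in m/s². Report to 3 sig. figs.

8.50 × 10⁻⁵ m/s²

Δa = 4GMr/d³
   = 4 × (6.674 × 10⁻¹¹) × (6.16 × 10²⁶) × (1.01 × 10⁶) / (1.25 × 10⁹)³
   = 8.50 × 10⁻⁵ m/s²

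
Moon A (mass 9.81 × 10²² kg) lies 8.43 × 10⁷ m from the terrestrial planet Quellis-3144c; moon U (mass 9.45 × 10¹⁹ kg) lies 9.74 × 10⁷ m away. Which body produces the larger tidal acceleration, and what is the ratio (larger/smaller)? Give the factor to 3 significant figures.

Compare M/d³ for the two perturbers:
Moon A: (9.81 × 10²²) / (8.43 × 10⁷)³ = 1.638 × 10⁻¹
Moon U: (9.45 × 10¹⁹) / (9.74 × 10⁷)³ = 1.023 × 10⁻⁴
Ratio (larger/smaller) = 1600

Moon A, by a factor of ≈ 1600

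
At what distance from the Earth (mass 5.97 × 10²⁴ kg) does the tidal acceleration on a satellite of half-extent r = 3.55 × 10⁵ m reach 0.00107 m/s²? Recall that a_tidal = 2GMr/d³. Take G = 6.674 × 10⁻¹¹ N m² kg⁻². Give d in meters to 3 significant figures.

2GMr/d³ = a_tidal  ⇒  d = (2GMr / a_tidal)^(1/3)
d = (2 × 6.674×10⁻¹¹ × (5.97 × 10²⁴) × (3.55 × 10⁵) / (0.00107))^(1/3)
  = 6.42 × 10⁷ m

6.42 × 10⁷ m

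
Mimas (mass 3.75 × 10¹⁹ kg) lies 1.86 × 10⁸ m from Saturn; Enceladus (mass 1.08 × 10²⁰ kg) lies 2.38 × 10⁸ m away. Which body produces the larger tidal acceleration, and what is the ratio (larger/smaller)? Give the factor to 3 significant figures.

Enceladus, by a factor of ≈ 1.37

Tidal stretch scales as M/d³; compute that for each body.
Mimas: (3.75 × 10¹⁹) / (1.86 × 10⁸)³ = 5.828 × 10⁻⁶
Enceladus: (1.08 × 10²⁰) / (2.38 × 10⁸)³ = 8.011 × 10⁻⁶
Ratio (larger/smaller) = 1.37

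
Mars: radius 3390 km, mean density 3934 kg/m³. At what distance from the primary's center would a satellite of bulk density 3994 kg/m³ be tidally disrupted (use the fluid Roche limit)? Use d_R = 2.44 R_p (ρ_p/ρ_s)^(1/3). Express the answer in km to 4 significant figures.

8230 km

d_R = 2.44 × 3390 km × (3934/3994)^(1/3)
    = 8230 km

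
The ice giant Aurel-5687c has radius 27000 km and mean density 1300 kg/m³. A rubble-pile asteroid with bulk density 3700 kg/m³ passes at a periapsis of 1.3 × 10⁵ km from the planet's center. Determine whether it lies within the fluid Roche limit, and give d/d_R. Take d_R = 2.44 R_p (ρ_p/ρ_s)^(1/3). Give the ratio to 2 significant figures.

outside; d/d_R ≈ 2.8

d_R = 2.44 × (27000 km) × (1300/3700)^(1/3) = 46490 km
d/d_R = (1.3 × 10⁵) / (46490) = 2.8
Since d/d_R > 1, the body is outside the Roche limit.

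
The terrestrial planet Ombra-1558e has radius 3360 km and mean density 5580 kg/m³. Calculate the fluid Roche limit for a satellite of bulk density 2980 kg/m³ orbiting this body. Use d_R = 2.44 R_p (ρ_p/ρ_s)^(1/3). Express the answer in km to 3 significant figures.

d_R = 2.44 × 3360 km × (5580/2980)^(1/3)
    = 10100 km

10100 km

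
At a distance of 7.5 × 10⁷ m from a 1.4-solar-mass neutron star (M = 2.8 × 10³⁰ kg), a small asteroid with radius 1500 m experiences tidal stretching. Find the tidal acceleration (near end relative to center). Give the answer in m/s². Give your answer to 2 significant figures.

1.3 m/s²

a_tidal = 2GMr/d³
        = 2 × (6.674 × 10⁻¹¹) × (2.8 × 10³⁰) × (1500) / (7.5 × 10⁷)³
        = 1.3 m/s²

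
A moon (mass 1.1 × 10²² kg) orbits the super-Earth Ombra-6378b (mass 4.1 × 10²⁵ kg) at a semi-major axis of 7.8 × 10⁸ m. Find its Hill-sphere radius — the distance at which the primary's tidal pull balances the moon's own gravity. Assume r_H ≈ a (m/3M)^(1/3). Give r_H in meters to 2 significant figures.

3.5 × 10⁷ m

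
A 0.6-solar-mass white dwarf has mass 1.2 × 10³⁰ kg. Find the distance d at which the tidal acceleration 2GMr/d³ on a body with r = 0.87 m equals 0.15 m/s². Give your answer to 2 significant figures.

9.8 × 10⁶ m

2GMr/d³ = a_tidal  ⇒  d = (2GMr / a_tidal)^(1/3)
d = (2 × 6.674×10⁻¹¹ × (1.2 × 10³⁰) × (0.87) / (0.15))^(1/3)
  = 9.8 × 10⁶ m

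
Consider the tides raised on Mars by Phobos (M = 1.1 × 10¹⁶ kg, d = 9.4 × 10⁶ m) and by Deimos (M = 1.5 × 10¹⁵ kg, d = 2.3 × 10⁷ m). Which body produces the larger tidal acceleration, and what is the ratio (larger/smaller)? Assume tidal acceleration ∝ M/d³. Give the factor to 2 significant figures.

The tide-raising term goes as M/d³ (the gradient of a 1/d² field).
Phobos: (1.1 × 10¹⁶) / (9.4 × 10⁶)³ = 1.324 × 10⁻⁵
Deimos: (1.5 × 10¹⁵) / (2.3 × 10⁷)³ = 1.233 × 10⁻⁷
Ratio (larger/smaller) = 110

Phobos, by a factor of ≈ 110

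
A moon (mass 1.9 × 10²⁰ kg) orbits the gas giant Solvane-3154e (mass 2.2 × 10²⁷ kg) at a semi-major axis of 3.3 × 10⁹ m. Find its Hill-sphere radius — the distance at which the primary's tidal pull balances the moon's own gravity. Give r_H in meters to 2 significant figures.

r_H ≈ a (m/3M)^(1/3)
    = (3.3 × 10⁹) × (1.9 × 10²⁰ / (3 × 2.2 × 10²⁷))^(1/3)
    = 1.0 × 10⁷ m

1.0 × 10⁷ m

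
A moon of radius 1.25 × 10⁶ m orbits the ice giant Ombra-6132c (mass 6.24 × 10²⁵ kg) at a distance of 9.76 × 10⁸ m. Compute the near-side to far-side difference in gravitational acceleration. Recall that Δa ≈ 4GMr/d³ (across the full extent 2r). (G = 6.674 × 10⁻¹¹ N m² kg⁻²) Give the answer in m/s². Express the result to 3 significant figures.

Near-to-far spans 2r, so the tidal difference is twice the near-to-center value: 4GMr/d³.
a_tidal = 4GMr/d³
        = 4 × (6.674 × 10⁻¹¹) × (6.24 × 10²⁵) × (1.25 × 10⁶) / (9.76 × 10⁸)³
        = 2.24 × 10⁻⁵ m/s²

2.24 × 10⁻⁵ m/s²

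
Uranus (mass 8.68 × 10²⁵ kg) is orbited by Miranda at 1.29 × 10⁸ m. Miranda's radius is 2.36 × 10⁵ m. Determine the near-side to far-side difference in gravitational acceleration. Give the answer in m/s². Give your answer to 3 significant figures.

2.55 × 10⁻³ m/s²

a_tidal = 4GMr/d³
        = 4 × (6.674 × 10⁻¹¹) × (8.68 × 10²⁵) × (2.36 × 10⁵) / (1.29 × 10⁸)³
        = 2.55 × 10⁻³ m/s²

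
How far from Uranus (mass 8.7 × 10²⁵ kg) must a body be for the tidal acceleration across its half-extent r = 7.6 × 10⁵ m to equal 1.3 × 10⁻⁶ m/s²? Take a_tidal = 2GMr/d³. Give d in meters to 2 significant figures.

2GMr/d³ = a_tidal  ⇒  d = (2GMr / a_tidal)^(1/3)
d = (2 × 6.674×10⁻¹¹ × (8.7 × 10²⁵) × (7.6 × 10⁵) / (1.3 × 10⁻⁶))^(1/3)
  = 1.9 × 10⁹ m

1.9 × 10⁹ m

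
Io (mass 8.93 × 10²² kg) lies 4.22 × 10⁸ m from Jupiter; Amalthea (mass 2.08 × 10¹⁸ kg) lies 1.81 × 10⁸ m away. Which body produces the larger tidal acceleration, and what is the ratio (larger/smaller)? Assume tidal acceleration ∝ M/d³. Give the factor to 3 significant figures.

Tidal stretch scales as M/d³; compute that for each body.
Io: (8.93 × 10²²) / (4.22 × 10⁸)³ = 1.188 × 10⁻³
Amalthea: (2.08 × 10¹⁸) / (1.81 × 10⁸)³ = 3.508 × 10⁻⁷
Ratio (larger/smaller) = 3390

Io, by a factor of ≈ 3390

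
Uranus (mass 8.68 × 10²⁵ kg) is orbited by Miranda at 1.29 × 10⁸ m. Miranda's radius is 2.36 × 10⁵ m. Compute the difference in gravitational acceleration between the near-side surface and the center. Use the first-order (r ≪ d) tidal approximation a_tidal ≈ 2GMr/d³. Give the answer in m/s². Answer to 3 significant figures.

1.27 × 10⁻³ m/s²

Δg = 2GMr/d³
   = 2 × (6.674 × 10⁻¹¹) × (8.68 × 10²⁵) × (2.36 × 10⁵) / (1.29 × 10⁸)³
   = 1.27 × 10⁻³ m/s²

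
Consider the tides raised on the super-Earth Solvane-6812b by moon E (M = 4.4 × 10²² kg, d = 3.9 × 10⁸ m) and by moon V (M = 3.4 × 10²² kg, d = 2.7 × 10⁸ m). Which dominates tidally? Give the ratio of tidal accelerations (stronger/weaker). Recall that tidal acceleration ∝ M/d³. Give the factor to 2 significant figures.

Moon V, by a factor of ≈ 2.3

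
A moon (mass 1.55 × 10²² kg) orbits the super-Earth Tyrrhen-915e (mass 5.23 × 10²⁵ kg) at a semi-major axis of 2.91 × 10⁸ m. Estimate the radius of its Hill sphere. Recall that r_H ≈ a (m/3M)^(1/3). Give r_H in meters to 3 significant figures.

1.35 × 10⁷ m

r_H ≈ a (m/3M)^(1/3)
    = (2.91 × 10⁸) × (1.55 × 10²² / (3 × 5.23 × 10²⁵))^(1/3)
    = 1.35 × 10⁷ m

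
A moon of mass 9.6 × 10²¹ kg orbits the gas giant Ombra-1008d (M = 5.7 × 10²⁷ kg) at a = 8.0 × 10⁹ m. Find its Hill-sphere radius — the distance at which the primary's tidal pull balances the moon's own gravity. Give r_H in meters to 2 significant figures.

6.6 × 10⁷ m

r_H ≈ a (m/3M)^(1/3)
    = (8.0 × 10⁹) × (9.6 × 10²¹ / (3 × 5.7 × 10²⁷))^(1/3)
    = 6.6 × 10⁷ m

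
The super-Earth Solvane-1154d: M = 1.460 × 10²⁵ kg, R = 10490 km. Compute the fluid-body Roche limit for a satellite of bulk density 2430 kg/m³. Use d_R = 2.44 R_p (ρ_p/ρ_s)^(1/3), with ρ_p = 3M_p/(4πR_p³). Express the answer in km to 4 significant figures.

ρ_p = 3M_p/(4πR_p³) = 3 × (1.460 × 10²⁵) / (4π × (1.049 × 10⁷ m)³) = 3020 kg/m³
d_R = 2.44 × 10490 km × (3020/2430)^(1/3)
    = 27520 km

27520 km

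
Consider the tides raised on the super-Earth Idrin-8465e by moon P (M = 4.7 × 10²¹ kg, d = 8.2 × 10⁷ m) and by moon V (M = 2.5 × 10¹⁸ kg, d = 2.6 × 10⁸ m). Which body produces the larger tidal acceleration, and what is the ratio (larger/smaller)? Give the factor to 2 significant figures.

The tide-raising term goes as M/d³ (the gradient of a 1/d² field).
Moon P: (4.7 × 10²¹) / (8.2 × 10⁷)³ = 8.524 × 10⁻³
Moon V: (2.5 × 10¹⁸) / (2.6 × 10⁸)³ = 1.422 × 10⁻⁷
Ratio (larger/smaller) = 60000

Moon P, by a factor of ≈ 60000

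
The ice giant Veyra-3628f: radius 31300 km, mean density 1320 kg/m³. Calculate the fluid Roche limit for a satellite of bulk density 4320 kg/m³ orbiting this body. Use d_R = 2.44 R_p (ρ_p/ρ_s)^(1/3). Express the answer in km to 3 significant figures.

51400 km

d_R = 2.44 × 31300 km × (1320/4320)^(1/3)
    = 51400 km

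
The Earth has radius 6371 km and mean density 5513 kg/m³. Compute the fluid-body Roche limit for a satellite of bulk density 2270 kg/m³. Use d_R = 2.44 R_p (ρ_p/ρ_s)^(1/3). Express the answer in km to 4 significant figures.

20900 km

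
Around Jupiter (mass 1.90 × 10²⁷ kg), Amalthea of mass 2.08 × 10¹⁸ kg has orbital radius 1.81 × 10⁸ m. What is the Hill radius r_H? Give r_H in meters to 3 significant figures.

1.29 × 10⁵ m

r_H ≈ a (m/3M)^(1/3)
    = (1.81 × 10⁸) × (2.08 × 10¹⁸ / (3 × 1.90 × 10²⁷))^(1/3)
    = 1.29 × 10⁵ m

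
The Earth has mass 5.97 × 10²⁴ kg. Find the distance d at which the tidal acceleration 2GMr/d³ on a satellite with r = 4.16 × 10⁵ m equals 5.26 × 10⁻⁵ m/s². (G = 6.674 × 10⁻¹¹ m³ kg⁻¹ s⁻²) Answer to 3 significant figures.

1.85 × 10⁸ m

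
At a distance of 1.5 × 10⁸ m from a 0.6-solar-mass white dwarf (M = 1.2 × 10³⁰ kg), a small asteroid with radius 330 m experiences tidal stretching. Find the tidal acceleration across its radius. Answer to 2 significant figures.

1.6 × 10⁻² m/s²

Δa = 2GMr/d³
   = 2 × (6.674 × 10⁻¹¹) × (1.2 × 10³⁰) × (330) / (1.5 × 10⁸)³
   = 1.6 × 10⁻² m/s²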